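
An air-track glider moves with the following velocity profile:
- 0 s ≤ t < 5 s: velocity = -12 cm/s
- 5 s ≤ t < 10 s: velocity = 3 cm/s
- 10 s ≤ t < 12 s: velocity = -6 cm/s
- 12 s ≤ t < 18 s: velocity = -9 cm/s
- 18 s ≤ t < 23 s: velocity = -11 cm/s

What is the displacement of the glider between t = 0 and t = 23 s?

Displacement is the signed area under the v-t curve.
0–5 s: -12 × 5 = -60 cm
5–10 s: 3 × 5 = 15 cm
10–12 s: -6 × 2 = -12 cm
12–18 s: -9 × 6 = -54 cm
18–23 s: -11 × 5 = -55 cm
Net displacement = -166 cm

-166 cm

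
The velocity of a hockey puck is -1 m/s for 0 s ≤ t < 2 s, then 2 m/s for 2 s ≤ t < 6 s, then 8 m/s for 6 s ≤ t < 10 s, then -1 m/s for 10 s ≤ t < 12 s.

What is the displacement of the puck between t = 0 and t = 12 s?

36 m

Net displacement equals the area under the velocity-time graph (areas below the axis count negative).
0–2 s: -1 × 2 = -2 m
2–6 s: 2 × 4 = 8 m
6–10 s: 8 × 4 = 32 m
10–12 s: -1 × 2 = -2 m
Net displacement = 36 m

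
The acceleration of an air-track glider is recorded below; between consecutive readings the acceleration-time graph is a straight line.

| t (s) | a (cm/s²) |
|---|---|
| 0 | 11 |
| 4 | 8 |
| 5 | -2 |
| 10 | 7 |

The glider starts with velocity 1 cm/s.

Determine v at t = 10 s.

54.5 cm/s

Δv equals the area under the a-t graph; then v = v₀ + Δv.
0–4 s: ½(11 + 8)(4) = 38 cm/s
4–5 s: ½(8 + -2)(1) = 3 cm/s
5–10 s: ½(-2 + 7)(5) = 12.5 cm/s
Δv = 53.5 cm/s, so v(10) = 1 + (53.5) = 54.5 cm/s.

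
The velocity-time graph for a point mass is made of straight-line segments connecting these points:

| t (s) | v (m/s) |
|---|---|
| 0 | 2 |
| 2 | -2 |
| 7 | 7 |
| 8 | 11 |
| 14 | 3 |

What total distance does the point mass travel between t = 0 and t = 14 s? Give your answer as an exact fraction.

1219/18 m

Distance (not displacement) is the total path length: add the absolute areas under v-t.
0–2 s: v = 0 at t = 1 s; triangle areas 1 + 1 = 2 m
2–7 s: v = 0 at t = 28/9 s; triangle areas 10/9 + 245/18 = 265/18 m
7–8 s: |½(7 + 11)(1)| = 9 m
8–14 s: |½(11 + 3)(6)| = 42 m
Total distance = 1219/18 m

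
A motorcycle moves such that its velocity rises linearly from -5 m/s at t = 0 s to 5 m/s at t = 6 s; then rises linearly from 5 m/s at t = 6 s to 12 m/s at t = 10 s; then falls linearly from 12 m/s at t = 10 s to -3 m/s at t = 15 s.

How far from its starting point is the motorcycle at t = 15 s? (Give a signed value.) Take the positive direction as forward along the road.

Net displacement equals the area under the velocity-time graph (areas below the axis count negative).
0–6 s: ½(-5 + 5)(6) = 0 m
6–10 s: ½(5 + 12)(4) = 34 m
10–15 s: ½(12 + -3)(5) = 22.5 m
Net displacement = 56.5 m

56.5 m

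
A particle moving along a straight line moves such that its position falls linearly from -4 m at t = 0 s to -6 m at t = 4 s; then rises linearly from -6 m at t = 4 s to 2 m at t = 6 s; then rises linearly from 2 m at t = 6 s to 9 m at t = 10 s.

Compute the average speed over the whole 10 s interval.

Average speed = (total path length)/(elapsed time); on a piecewise-linear x-t graph the path length is Σ|Δx|.
0–4 s: |Δx| = |-6 − -4| = 2 m
4–6 s: |Δx| = |2 − -6| = 8 m
6–10 s: |Δx| = |9 − 2| = 7 m
Total path = 17 m; average speed = 17/10 = 1.7 m/s.

1.7 m/s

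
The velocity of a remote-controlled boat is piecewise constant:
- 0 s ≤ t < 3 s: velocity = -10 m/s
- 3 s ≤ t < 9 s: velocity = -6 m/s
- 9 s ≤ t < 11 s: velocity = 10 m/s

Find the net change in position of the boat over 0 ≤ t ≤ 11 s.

-46 m

Displacement is the signed area under the v-t curve.
0–3 s: -10 × 3 = -30 m
3–9 s: -6 × 6 = -36 m
9–11 s: 10 × 2 = 20 m
Net displacement = -46 m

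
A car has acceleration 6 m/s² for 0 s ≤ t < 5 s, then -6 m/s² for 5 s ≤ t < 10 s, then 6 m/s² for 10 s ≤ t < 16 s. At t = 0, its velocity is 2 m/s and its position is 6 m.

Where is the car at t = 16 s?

On each constant-a segment, Δv = aΔt and Δx = v₀Δt + ½aΔt²; chain segment to segment.
0–5 s: v starts 2 m/s; Δx = 2·5 + ½·6·5² = 85 m; v ends 32 m/s.
5–10 s: v starts 32 m/s; Δx = 32·5 + ½·-6·5² = 85 m; v ends 2 m/s.
10–16 s: v starts 2 m/s; Δx = 2·6 + ½·6·6² = 120 m; v ends 38 m/s.
x(16) = 6 + Σ Δx = 296 m.

296 m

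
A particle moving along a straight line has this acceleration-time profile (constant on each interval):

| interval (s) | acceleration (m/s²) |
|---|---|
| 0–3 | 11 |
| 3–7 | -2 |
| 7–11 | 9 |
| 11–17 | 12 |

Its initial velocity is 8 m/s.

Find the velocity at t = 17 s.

141 m/s

Δv equals the area under the a-t graph; then v = v₀ + Δv.
0–3 s: 11 × 3 = 33 m/s
3–7 s: -2 × 4 = -8 m/s
7–11 s: 9 × 4 = 36 m/s
11–17 s: 12 × 6 = 72 m/s
Δv = 133 m/s, so v(17) = 8 + (133) = 141 m/s.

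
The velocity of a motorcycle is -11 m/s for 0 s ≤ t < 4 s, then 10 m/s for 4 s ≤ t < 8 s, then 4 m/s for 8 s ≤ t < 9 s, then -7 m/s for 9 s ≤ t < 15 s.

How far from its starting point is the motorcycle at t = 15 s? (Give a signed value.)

Displacement is the signed area under the v-t curve.
0–4 s: -11 × 4 = -44 m
4–8 s: 10 × 4 = 40 m
8–9 s: 4 × 1 = 4 m
9–15 s: -7 × 6 = -42 m
Net displacement = -42 m

-42 m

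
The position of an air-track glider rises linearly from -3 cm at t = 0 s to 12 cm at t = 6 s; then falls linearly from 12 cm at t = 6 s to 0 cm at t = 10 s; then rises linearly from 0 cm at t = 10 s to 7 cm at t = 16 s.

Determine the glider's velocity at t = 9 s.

-3 cm/s

Velocity is the slope of the x-t graph on 6–10 s: (0 − 12)/(10 − 6) = -3 cm/s.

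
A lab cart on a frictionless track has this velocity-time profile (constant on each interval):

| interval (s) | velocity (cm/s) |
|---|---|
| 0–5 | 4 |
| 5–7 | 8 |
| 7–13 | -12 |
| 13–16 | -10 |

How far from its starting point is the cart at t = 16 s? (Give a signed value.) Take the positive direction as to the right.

Net displacement equals the area under the velocity-time graph (areas below the axis count negative).
0–5 s: 4 × 5 = 20 cm
5–7 s: 8 × 2 = 16 cm
7–13 s: -12 × 6 = -72 cm
13–16 s: -10 × 3 = -30 cm
Net displacement = -66 cm

-66 cm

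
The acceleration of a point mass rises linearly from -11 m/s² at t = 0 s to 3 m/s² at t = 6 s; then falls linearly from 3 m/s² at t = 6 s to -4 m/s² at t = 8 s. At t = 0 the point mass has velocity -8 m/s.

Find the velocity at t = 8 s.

Δv equals the area under the a-t graph; then v = v₀ + Δv.
0–6 s: ½(-11 + 3)(6) = -24 m/s
6–8 s: ½(3 + -4)(2) = -1 m/s
Δv = -25 m/s, so v(8) = -8 + (-25) = -33 m/s.

-33 m/s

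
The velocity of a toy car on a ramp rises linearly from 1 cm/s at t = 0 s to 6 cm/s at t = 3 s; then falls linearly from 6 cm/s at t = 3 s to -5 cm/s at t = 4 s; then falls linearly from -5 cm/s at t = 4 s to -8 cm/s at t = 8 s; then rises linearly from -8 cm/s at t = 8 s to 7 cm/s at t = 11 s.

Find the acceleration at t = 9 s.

5 cm/s²

Acceleration is the slope of the v-t graph on 8–11 s: (7 − -8)/(11 − 8) = 5 cm/s².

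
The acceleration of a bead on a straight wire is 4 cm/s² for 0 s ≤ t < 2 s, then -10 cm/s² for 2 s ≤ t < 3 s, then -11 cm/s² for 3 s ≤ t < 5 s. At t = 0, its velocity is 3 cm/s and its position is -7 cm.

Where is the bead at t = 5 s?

On each constant-a segment, Δv = aΔt and Δx = v₀Δt + ½aΔt²; chain segment to segment.
0–2 s: v starts 3 cm/s; Δx = 3·2 + ½·4·2² = 14 cm; v ends 11 cm/s.
2–3 s: v starts 11 cm/s; Δx = 11·1 + ½·-10·1² = 6 cm; v ends 1 cm/s.
3–5 s: v starts 1 cm/s; Δx = 1·2 + ½·-11·2² = -20 cm; v ends -21 cm/s.
x(5) = -7 + Σ Δx = -7 cm.

-7 cm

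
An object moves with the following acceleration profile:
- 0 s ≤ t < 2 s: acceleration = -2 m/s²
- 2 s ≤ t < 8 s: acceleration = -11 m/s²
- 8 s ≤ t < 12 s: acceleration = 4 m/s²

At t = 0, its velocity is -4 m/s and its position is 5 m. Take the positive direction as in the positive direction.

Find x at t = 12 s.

On each constant-a segment, Δv = aΔt and Δx = v₀Δt + ½aΔt²; chain segment to segment.
0–2 s: v starts -4 m/s; Δx = -4·2 + ½·-2·2² = -12 m; v ends -8 m/s.
2–8 s: v starts -8 m/s; Δx = -8·6 + ½·-11·6² = -246 m; v ends -74 m/s.
8–12 s: v starts -74 m/s; Δx = -74·4 + ½·4·4² = -264 m; v ends -58 m/s.
x(12) = 5 + Σ Δx = -517 m.

-517 m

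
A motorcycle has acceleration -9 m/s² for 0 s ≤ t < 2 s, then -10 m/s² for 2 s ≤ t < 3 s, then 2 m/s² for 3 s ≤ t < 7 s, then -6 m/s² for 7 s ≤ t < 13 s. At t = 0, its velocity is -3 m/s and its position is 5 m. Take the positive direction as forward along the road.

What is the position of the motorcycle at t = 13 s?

-399 m

On each constant-a segment, Δv = aΔt and Δx = v₀Δt + ½aΔt²; chain segment to segment.
0–2 s: v starts -3 m/s; Δx = -3·2 + ½·-9·2² = -24 m; v ends -21 m/s.
2–3 s: v starts -21 m/s; Δx = -21·1 + ½·-10·1² = -26 m; v ends -31 m/s.
3–7 s: v starts -31 m/s; Δx = -31·4 + ½·2·4² = -108 m; v ends -23 m/s.
7–13 s: v starts -23 m/s; Δx = -23·6 + ½·-6·6² = -246 m; v ends -59 m/s.
x(13) = 5 + Σ Δx = -399 m.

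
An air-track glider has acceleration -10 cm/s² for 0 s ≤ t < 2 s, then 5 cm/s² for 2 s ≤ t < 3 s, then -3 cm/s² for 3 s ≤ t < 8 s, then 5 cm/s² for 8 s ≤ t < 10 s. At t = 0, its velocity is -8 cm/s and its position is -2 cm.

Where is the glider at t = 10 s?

-282 cm

On each constant-a segment, Δv = aΔt and Δx = v₀Δt + ½aΔt²; chain segment to segment.
0–2 s: v starts -8 cm/s; Δx = -8·2 + ½·-10·2² = -36 cm; v ends -28 cm/s.
2–3 s: v starts -28 cm/s; Δx = -28·1 + ½·5·1² = -25.5 cm; v ends -23 cm/s.
3–8 s: v starts -23 cm/s; Δx = -23·5 + ½·-3·5² = -152.5 cm; v ends -38 cm/s.
8–10 s: v starts -38 cm/s; Δx = -38·2 + ½·5·2² = -66 cm; v ends -28 cm/s.
x(10) = -2 + Σ Δx = -282 cm.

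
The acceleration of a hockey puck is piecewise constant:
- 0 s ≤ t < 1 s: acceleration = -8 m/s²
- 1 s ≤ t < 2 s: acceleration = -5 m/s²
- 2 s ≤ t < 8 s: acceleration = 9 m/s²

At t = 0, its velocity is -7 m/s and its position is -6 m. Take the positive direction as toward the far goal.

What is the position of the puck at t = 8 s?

On each constant-a segment, Δv = aΔt and Δx = v₀Δt + ½aΔt²; chain segment to segment.
0–1 s: v starts -7 m/s; Δx = -7·1 + ½·-8·1² = -11 m; v ends -15 m/s.
1–2 s: v starts -15 m/s; Δx = -15·1 + ½·-5·1² = -17.5 m; v ends -20 m/s.
2–8 s: v starts -20 m/s; Δx = -20·6 + ½·9·6² = 42 m; v ends 34 m/s.
x(8) = -6 + Σ Δx = 7.5 m.

7.5 m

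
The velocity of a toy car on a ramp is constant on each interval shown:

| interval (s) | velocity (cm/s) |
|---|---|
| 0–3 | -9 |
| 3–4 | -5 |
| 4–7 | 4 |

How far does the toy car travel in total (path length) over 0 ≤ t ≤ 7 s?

Distance (not displacement) is the total path length: add the absolute areas under v-t.
0–3 s: |-9| × 3 = 27 cm
3–4 s: |-5| × 1 = 5 cm
4–7 s: |4| × 3 = 12 cm
Total distance = 44 cm

44 cm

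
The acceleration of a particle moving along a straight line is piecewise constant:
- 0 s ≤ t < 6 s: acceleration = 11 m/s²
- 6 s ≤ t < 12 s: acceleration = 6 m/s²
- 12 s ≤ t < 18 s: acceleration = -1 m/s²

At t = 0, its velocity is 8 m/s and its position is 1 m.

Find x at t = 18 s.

On each constant-a segment, Δv = aΔt and Δx = v₀Δt + ½aΔt²; chain segment to segment.
0–6 s: v starts 8 m/s; Δx = 8·6 + ½·11·6² = 246 m; v ends 74 m/s.
6–12 s: v starts 74 m/s; Δx = 74·6 + ½·6·6² = 552 m; v ends 110 m/s.
12–18 s: v starts 110 m/s; Δx = 110·6 + ½·-1·6² = 642 m; v ends 104 m/s.
x(18) = 1 + Σ Δx = 1441 m.

1441 m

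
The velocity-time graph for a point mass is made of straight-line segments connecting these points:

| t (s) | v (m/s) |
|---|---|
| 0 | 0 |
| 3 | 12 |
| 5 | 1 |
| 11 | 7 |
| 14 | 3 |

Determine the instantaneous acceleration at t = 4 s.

-5.5 m/s²

Acceleration is the slope of the v-t graph on 3–5 s: (1 − 12)/(5 − 3) = -5.5 m/s².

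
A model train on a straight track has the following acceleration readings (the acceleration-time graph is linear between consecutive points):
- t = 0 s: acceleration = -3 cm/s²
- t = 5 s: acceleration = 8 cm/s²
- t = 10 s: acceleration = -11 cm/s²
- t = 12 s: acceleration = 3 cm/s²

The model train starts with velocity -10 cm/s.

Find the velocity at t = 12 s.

-13 cm/s

Δv equals the area under the a-t graph; then v = v₀ + Δv.
0–5 s: ½(-3 + 8)(5) = 12.5 cm/s
5–10 s: ½(8 + -11)(5) = -7.5 cm/s
10–12 s: ½(-11 + 3)(2) = -8 cm/s
Δv = -3 cm/s, so v(12) = -10 + (-3) = -13 cm/s.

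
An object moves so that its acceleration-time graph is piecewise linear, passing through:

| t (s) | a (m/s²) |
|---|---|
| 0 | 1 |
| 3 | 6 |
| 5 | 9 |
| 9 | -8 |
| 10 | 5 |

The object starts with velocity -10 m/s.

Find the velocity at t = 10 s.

16 m/s

Δv equals the area under the a-t graph; then v = v₀ + Δv.
0–3 s: ½(1 + 6)(3) = 10.5 m/s
3–5 s: ½(6 + 9)(2) = 15 m/s
5–9 s: ½(9 + -8)(4) = 2 m/s
9–10 s: ½(-8 + 5)(1) = -1.5 m/s
Δv = 26 m/s, so v(10) = -10 + (26) = 16 m/s.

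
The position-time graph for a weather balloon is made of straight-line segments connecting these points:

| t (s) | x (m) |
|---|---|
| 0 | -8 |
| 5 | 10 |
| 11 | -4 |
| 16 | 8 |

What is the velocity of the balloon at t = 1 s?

3.6 m/s

Velocity is the slope of the x-t graph on 0–5 s: (10 − -8)/(5 − 0) = 3.6 m/s.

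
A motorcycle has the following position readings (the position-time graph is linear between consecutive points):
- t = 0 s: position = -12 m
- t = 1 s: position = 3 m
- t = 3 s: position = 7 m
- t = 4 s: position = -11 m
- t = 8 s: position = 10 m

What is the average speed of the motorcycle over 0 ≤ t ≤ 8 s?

Average speed = (total path length)/(elapsed time); on a piecewise-linear x-t graph the path length is Σ|Δx|.
0–1 s: |Δx| = |3 − -12| = 15 m
1–3 s: |Δx| = |7 − 3| = 4 m
3–4 s: |Δx| = |-11 − 7| = 18 m
4–8 s: |Δx| = |10 − -11| = 21 m
Total path = 58 m; average speed = 58/8 = 7.25 m/s.

7.25 m/s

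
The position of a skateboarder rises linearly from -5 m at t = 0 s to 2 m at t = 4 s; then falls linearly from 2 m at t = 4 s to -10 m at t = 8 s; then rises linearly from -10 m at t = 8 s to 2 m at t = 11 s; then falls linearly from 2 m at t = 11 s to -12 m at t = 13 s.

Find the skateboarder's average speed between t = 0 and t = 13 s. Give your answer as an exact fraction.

Average speed = (total path length)/(elapsed time); on a piecewise-linear x-t graph the path length is Σ|Δx|.
0–4 s: |Δx| = |2 − -5| = 7 m
4–8 s: |Δx| = |-10 − 2| = 12 m
8–11 s: |Δx| = |2 − -10| = 12 m
11–13 s: |Δx| = |-12 − 2| = 14 m
Total path = 45 m; average speed = 45/13 = 45/13 m/s.

45/13 m/s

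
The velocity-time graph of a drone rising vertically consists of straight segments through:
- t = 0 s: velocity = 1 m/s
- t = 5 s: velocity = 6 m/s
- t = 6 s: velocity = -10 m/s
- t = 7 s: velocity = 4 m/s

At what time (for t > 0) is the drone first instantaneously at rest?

t = 5.375 s

v changes sign on 5–6 s (from 6 to -10); the graph is linear there, so v = 0 at t = 5 + (-6)·(6 − 5)/(-10 − 6) = 5.375 s.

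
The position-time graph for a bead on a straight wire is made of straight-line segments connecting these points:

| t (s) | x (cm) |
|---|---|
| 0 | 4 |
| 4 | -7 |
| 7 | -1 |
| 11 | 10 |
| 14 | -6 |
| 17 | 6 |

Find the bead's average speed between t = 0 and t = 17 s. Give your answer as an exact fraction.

56/17 cm/s

Average speed = (total path length)/(elapsed time); on a piecewise-linear x-t graph the path length is Σ|Δx|.
0–4 s: |Δx| = |-7 − 4| = 11 cm
4–7 s: |Δx| = |-1 − -7| = 6 cm
7–11 s: |Δx| = |10 − -1| = 11 cm
11–14 s: |Δx| = |-6 − 10| = 16 cm
14–17 s: |Δx| = |6 − -6| = 12 cm
Total path = 56 cm; average speed = 56/17 = 56/17 cm/s.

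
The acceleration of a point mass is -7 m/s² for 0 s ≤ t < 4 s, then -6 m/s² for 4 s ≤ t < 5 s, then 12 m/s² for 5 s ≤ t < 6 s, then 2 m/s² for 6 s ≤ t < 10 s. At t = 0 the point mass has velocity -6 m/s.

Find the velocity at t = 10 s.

Δv equals the area under the a-t graph; then v = v₀ + Δv.
0–4 s: -7 × 4 = -28 m/s
4–5 s: -6 × 1 = -6 m/s
5–6 s: 12 × 1 = 12 m/s
6–10 s: 2 × 4 = 8 m/s
Δv = -14 m/s, so v(10) = -6 + (-14) = -20 m/s.

-20 m/s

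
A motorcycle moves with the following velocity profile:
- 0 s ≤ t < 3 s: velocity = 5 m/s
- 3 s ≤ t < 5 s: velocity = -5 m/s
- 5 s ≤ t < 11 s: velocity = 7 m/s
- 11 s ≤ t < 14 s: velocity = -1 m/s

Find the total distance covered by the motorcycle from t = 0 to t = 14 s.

70 m

Distance (not displacement) is the total path length: add the absolute areas under v-t.
0–3 s: |5| × 3 = 15 m
3–5 s: |-5| × 2 = 10 m
5–11 s: |7| × 6 = 42 m
11–14 s: |-1| × 3 = 3 m
Total distance = 70 m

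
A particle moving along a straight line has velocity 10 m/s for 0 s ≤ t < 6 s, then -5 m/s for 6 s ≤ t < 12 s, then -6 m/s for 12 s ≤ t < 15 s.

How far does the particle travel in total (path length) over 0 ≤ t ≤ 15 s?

108 m

Distance (not displacement) is the total path length: add the absolute areas under v-t.
0–6 s: |10| × 6 = 60 m
6–12 s: |-5| × 6 = 30 m
12–15 s: |-6| × 3 = 18 m
Total distance = 108 m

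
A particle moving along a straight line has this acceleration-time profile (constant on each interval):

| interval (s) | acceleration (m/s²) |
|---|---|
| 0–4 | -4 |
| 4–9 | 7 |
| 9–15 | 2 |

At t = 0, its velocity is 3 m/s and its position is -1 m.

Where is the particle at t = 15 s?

On each constant-a segment, Δv = aΔt and Δx = v₀Δt + ½aΔt²; chain segment to segment.
0–4 s: v starts 3 m/s; Δx = 3·4 + ½·-4·4² = -20 m; v ends -13 m/s.
4–9 s: v starts -13 m/s; Δx = -13·5 + ½·7·5² = 22.5 m; v ends 22 m/s.
9–15 s: v starts 22 m/s; Δx = 22·6 + ½·2·6² = 168 m; v ends 34 m/s.
x(15) = -1 + Σ Δx = 169.5 m.

169.5 m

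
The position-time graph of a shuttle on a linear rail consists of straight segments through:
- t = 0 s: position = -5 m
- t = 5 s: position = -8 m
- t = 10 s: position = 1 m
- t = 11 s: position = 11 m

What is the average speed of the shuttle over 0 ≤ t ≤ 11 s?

Average speed = (total path length)/(elapsed time); on a piecewise-linear x-t graph the path length is Σ|Δx|.
0–5 s: |Δx| = |-8 − -5| = 3 m
5–10 s: |Δx| = |1 − -8| = 9 m
10–11 s: |Δx| = |11 − 1| = 10 m
Total path = 22 m; average speed = 22/11 = 2 m/s.

2 m/s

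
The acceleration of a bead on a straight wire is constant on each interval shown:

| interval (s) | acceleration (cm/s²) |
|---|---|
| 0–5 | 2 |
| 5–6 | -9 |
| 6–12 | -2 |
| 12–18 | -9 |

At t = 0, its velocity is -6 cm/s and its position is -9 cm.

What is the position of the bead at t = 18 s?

-344.5 cm

On each constant-a segment, Δv = aΔt and Δx = v₀Δt + ½aΔt²; chain segment to segment.
0–5 s: v starts -6 cm/s; Δx = -6·5 + ½·2·5² = -5 cm; v ends 4 cm/s.
5–6 s: v starts 4 cm/s; Δx = 4·1 + ½·-9·1² = -0.5 cm; v ends -5 cm/s.
6–12 s: v starts -5 cm/s; Δx = -5·6 + ½·-2·6² = -66 cm; v ends -17 cm/s.
12–18 s: v starts -17 cm/s; Δx = -17·6 + ½·-9·6² = -264 cm; v ends -71 cm/s.
x(18) = -9 + Σ Δx = -344.5 cm.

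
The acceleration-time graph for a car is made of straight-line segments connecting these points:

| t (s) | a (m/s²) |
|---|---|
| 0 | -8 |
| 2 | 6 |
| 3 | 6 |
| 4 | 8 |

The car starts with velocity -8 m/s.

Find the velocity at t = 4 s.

3 m/s

Δv equals the area under the a-t graph; then v = v₀ + Δv.
0–2 s: ½(-8 + 6)(2) = -2 m/s
2–3 s: 6 × 1 = 6 m/s
3–4 s: ½(6 + 8)(1) = 7 m/s
Δv = 11 m/s, so v(4) = -8 + (11) = 3 m/s.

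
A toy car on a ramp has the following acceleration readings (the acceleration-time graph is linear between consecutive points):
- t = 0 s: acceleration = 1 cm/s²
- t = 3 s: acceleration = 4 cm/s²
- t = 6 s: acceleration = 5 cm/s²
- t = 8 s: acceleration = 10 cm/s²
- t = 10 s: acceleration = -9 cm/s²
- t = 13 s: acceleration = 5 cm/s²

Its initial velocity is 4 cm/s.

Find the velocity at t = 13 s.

35 cm/s

Δv equals the area under the a-t graph; then v = v₀ + Δv.
0–3 s: ½(1 + 4)(3) = 7.5 cm/s
3–6 s: ½(4 + 5)(3) = 13.5 cm/s
6–8 s: ½(5 + 10)(2) = 15 cm/s
8–10 s: ½(10 + -9)(2) = 1 cm/s
10–13 s: ½(-9 + 5)(3) = -6 cm/s
Δv = 31 cm/s, so v(13) = 4 + (31) = 35 cm/s.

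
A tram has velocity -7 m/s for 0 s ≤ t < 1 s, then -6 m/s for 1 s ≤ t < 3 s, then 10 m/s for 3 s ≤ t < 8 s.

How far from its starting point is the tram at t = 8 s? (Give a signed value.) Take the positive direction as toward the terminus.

Displacement is the signed area under the v-t curve.
0–1 s: -7 × 1 = -7 m
1–3 s: -6 × 2 = -12 m
3–8 s: 10 × 5 = 50 m
Net displacement = 31 m

31 m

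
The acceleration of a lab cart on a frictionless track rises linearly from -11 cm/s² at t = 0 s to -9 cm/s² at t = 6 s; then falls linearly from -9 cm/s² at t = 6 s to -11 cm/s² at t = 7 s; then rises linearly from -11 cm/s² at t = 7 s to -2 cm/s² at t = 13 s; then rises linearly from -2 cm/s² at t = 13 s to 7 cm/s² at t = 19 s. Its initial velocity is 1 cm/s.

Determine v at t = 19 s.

Δv equals the area under the a-t graph; then v = v₀ + Δv.
0–6 s: ½(-11 + -9)(6) = -60 cm/s
6–7 s: ½(-9 + -11)(1) = -10 cm/s
7–13 s: ½(-11 + -2)(6) = -39 cm/s
13–19 s: ½(-2 + 7)(6) = 15 cm/s
Δv = -94 cm/s, so v(19) = 1 + (-94) = -93 cm/s.

-93 cm/s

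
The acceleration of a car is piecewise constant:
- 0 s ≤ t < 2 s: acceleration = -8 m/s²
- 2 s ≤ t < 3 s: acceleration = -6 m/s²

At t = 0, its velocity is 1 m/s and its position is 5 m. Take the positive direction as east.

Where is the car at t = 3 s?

On each constant-a segment, Δv = aΔt and Δx = v₀Δt + ½aΔt²; chain segment to segment.
0–2 s: v starts 1 m/s; Δx = 1·2 + ½·-8·2² = -14 m; v ends -15 m/s.
2–3 s: v starts -15 m/s; Δx = -15·1 + ½·-6·1² = -18 m; v ends -21 m/s.
x(3) = 5 + Σ Δx = -27 m.

-27 m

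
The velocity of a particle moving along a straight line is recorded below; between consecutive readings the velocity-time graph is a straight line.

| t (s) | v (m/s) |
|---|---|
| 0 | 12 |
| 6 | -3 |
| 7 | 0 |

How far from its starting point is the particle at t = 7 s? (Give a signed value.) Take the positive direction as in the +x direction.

Displacement is the signed area under the v-t curve.
0–6 s: ½(12 + -3)(6) = 27 m
6–7 s: ½(-3 + 0)(1) = -1.5 m
Net displacement = 25.5 m

25.5 m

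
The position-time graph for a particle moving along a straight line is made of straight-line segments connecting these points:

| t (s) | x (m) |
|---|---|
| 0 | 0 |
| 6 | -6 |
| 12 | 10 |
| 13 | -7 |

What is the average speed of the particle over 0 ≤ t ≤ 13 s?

3 m/s

Average speed = (total path length)/(elapsed time); on a piecewise-linear x-t graph the path length is Σ|Δx|.
0–6 s: |Δx| = |-6 − 0| = 6 m
6–12 s: |Δx| = |10 − -6| = 16 m
12–13 s: |Δx| = |-7 − 10| = 17 m
Total path = 39 m; average speed = 39/13 = 3 m/s.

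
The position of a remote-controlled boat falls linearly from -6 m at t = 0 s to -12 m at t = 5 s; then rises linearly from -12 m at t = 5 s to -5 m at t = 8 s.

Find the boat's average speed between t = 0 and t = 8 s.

Average speed = (total path length)/(elapsed time); on a piecewise-linear x-t graph the path length is Σ|Δx|.
0–5 s: |Δx| = |-12 − -6| = 6 m
5–8 s: |Δx| = |-5 − -12| = 7 m
Total path = 13 m; average speed = 13/8 = 1.625 m/s.

1.625 m/s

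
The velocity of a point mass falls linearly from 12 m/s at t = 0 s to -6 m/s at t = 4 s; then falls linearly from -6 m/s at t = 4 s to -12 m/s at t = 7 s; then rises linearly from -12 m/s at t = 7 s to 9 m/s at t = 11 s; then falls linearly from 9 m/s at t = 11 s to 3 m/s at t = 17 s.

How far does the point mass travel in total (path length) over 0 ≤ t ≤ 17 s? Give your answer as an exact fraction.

731/7 m

Distance (not displacement) is the total path length: add the absolute areas under v-t.
0–4 s: v = 0 at t = 8/3 s; triangle areas 16 + 4 = 20 m
4–7 s: |½(-6 + -12)(3)| = 27 m
7–11 s: v = 0 at t = 65/7 s; triangle areas 96/7 + 54/7 = 150/7 m
11–17 s: |½(9 + 3)(6)| = 36 m
Total distance = 731/7 m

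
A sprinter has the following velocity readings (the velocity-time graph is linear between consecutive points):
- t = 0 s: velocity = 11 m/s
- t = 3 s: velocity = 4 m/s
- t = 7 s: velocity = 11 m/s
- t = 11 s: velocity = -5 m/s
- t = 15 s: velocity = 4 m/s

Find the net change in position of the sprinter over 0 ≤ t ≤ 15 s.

Net displacement equals the area under the velocity-time graph (areas below the axis count negative).
0–3 s: ½(11 + 4)(3) = 22.5 m
3–7 s: ½(4 + 11)(4) = 30 m
7–11 s: ½(11 + -5)(4) = 12 m
11–15 s: ½(-5 + 4)(4) = -2 m
Net displacement = 62.5 m

62.5 m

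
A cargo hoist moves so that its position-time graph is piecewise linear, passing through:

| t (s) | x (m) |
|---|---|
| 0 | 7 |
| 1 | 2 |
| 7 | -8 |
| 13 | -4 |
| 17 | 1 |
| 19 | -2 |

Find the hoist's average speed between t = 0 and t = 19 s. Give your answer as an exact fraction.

Average speed = (total path length)/(elapsed time); on a piecewise-linear x-t graph the path length is Σ|Δx|.
0–1 s: |Δx| = |2 − 7| = 5 m
1–7 s: |Δx| = |-8 − 2| = 10 m
7–13 s: |Δx| = |-4 − -8| = 4 m
13–17 s: |Δx| = |1 − -4| = 5 m
17–19 s: |Δx| = |-2 − 1| = 3 m
Total path = 27 m; average speed = 27/19 = 27/19 m/s.

27/19 m/s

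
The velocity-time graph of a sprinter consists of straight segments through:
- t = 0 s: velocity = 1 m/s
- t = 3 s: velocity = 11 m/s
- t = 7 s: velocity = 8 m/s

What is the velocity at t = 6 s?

8.75 m/s

On 3–7 s the graph is linear from 11 to 8 m/s: v(6) = 11 + (8 − 11)·(6 − 3)/(7 − 3) = 8.75 m/s.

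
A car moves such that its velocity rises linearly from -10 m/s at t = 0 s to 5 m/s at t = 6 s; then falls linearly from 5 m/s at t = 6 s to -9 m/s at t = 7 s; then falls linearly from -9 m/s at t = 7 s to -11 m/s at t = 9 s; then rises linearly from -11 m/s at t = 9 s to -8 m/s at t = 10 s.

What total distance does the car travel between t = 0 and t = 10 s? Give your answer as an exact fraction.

Total distance travelled is ∫|v| dt — sum the magnitudes of each area piece.
0–6 s: v = 0 at t = 4 s; triangle areas 20 + 5 = 25 m
6–7 s: v = 0 at t = 89/14 s; triangle areas 25/28 + 81/28 = 53/14 m
7–9 s: |½(-9 + -11)(2)| = 20 m
9–10 s: |½(-11 + -8)(1)| = 9.5 m
Total distance = 408/7 m

408/7 m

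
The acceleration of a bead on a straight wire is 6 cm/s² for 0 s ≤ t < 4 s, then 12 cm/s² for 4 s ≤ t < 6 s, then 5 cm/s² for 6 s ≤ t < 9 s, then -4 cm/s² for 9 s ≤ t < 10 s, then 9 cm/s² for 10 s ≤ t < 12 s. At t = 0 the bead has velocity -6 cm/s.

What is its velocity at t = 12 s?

71 cm/s

Δv equals the area under the a-t graph; then v = v₀ + Δv.
0–4 s: 6 × 4 = 24 cm/s
4–6 s: 12 × 2 = 24 cm/s
6–9 s: 5 × 3 = 15 cm/s
9–10 s: -4 × 1 = -4 cm/s
10–12 s: 9 × 2 = 18 cm/s
Δv = 77 cm/s, so v(12) = -6 + (77) = 71 cm/s.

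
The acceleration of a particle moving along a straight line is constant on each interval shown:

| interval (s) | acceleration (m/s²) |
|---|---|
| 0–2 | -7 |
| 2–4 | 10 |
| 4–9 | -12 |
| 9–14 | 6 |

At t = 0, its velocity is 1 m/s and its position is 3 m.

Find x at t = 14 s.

-320 m

On each constant-a segment, Δv = aΔt and Δx = v₀Δt + ½aΔt²; chain segment to segment.
0–2 s: v starts 1 m/s; Δx = 1·2 + ½·-7·2² = -12 m; v ends -13 m/s.
2–4 s: v starts -13 m/s; Δx = -13·2 + ½·10·2² = -6 m; v ends 7 m/s.
4–9 s: v starts 7 m/s; Δx = 7·5 + ½·-12·5² = -115 m; v ends -53 m/s.
9–14 s: v starts -53 m/s; Δx = -53·5 + ½·6·5² = -190 m; v ends -23 m/s.
x(14) = 3 + Σ Δx = -320 m.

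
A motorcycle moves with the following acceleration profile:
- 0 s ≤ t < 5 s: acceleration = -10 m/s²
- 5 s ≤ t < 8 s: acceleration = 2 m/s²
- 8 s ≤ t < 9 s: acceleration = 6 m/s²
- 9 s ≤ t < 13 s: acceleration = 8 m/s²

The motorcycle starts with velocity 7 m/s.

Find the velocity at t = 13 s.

Δv equals the area under the a-t graph; then v = v₀ + Δv.
0–5 s: -10 × 5 = -50 m/s
5–8 s: 2 × 3 = 6 m/s
8–9 s: 6 × 1 = 6 m/s
9–13 s: 8 × 4 = 32 m/s
Δv = -6 m/s, so v(13) = 7 + (-6) = 1 m/s.

1 m/s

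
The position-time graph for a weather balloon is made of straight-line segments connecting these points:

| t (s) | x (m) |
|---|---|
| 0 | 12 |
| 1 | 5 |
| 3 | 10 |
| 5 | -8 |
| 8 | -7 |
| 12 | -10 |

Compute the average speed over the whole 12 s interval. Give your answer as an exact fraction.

17/6 m/s

Average speed = (total path length)/(elapsed time); on a piecewise-linear x-t graph the path length is Σ|Δx|.
0–1 s: |Δx| = |5 − 12| = 7 m
1–3 s: |Δx| = |10 − 5| = 5 m
3–5 s: |Δx| = |-8 − 10| = 18 m
5–8 s: |Δx| = |-7 − -8| = 1 m
8–12 s: |Δx| = |-10 − -7| = 3 m
Total path = 34 m; average speed = 34/12 = 17/6 m/s.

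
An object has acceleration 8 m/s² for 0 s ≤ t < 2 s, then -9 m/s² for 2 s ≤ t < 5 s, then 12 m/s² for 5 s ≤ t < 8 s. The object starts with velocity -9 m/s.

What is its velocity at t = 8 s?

16 m/s

Δv equals the area under the a-t graph; then v = v₀ + Δv.
0–2 s: 8 × 2 = 16 m/s
2–5 s: -9 × 3 = -27 m/s
5–8 s: 12 × 3 = 36 m/s
Δv = 25 m/s, so v(8) = -9 + (25) = 16 m/s.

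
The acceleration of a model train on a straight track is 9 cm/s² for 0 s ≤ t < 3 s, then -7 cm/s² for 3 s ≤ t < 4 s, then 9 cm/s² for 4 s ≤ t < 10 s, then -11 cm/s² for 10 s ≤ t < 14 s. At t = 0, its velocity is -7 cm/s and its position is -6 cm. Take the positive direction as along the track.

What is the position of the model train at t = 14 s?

450 cm

On each constant-a segment, Δv = aΔt and Δx = v₀Δt + ½aΔt²; chain segment to segment.
0–3 s: v starts -7 cm/s; Δx = -7·3 + ½·9·3² = 19.5 cm; v ends 20 cm/s.
3–4 s: v starts 20 cm/s; Δx = 20·1 + ½·-7·1² = 16.5 cm; v ends 13 cm/s.
4–10 s: v starts 13 cm/s; Δx = 13·6 + ½·9·6² = 240 cm; v ends 67 cm/s.
10–14 s: v starts 67 cm/s; Δx = 67·4 + ½·-11·4² = 180 cm; v ends 23 cm/s.
x(14) = -6 + Σ Δx = 450 cm.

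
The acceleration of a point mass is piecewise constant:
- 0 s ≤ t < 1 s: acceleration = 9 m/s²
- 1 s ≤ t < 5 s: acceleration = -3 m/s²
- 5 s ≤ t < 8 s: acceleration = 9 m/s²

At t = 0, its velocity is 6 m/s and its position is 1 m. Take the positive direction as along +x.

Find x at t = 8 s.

On each constant-a segment, Δv = aΔt and Δx = v₀Δt + ½aΔt²; chain segment to segment.
0–1 s: v starts 6 m/s; Δx = 6·1 + ½·9·1² = 10.5 m; v ends 15 m/s.
1–5 s: v starts 15 m/s; Δx = 15·4 + ½·-3·4² = 36 m; v ends 3 m/s.
5–8 s: v starts 3 m/s; Δx = 3·3 + ½·9·3² = 49.5 m; v ends 30 m/s.
x(8) = 1 + Σ Δx = 97 m.

97 m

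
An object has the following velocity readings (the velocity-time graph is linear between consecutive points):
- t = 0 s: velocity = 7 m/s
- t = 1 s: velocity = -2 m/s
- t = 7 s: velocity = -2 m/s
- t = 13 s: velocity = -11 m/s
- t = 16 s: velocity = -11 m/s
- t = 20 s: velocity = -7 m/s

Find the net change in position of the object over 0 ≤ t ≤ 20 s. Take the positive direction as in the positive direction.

-117.5 m

Displacement is the signed area under the v-t curve.
0–1 s: ½(7 + -2)(1) = 2.5 m
1–7 s: -2 × 6 = -12 m
7–13 s: ½(-2 + -11)(6) = -39 m
13–16 s: -11 × 3 = -33 m
16–20 s: ½(-11 + -7)(4) = -36 m
Net displacement = -117.5 m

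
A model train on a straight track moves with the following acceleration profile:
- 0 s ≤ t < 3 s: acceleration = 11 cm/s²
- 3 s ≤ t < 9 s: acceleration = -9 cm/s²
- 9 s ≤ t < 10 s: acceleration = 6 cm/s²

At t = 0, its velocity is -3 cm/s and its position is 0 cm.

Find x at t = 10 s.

37.5 cm

On each constant-a segment, Δv = aΔt and Δx = v₀Δt + ½aΔt²; chain segment to segment.
0–3 s: v starts -3 cm/s; Δx = -3·3 + ½·11·3² = 40.5 cm; v ends 30 cm/s.
3–9 s: v starts 30 cm/s; Δx = 30·6 + ½·-9·6² = 18 cm; v ends -24 cm/s.
9–10 s: v starts -24 cm/s; Δx = -24·1 + ½·6·1² = -21 cm; v ends -18 cm/s.
x(10) = 0 + Σ Δx = 37.5 cm.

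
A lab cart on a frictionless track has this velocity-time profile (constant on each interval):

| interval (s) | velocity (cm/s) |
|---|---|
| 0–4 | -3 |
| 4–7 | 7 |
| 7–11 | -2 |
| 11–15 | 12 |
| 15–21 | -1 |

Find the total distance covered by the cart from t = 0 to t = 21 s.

95 cm

Total distance travelled is ∫|v| dt — sum the magnitudes of each area piece.
0–4 s: |-3| × 4 = 12 cm
4–7 s: |7| × 3 = 21 cm
7–11 s: |-2| × 4 = 8 cm
11–15 s: |12| × 4 = 48 cm
15–21 s: |-1| × 6 = 6 cm
Total distance = 95 cm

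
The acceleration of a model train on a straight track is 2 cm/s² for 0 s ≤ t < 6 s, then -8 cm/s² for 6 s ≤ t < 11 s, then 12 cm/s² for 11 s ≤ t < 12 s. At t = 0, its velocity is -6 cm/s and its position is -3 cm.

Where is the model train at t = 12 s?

-101 cm

On each constant-a segment, Δv = aΔt and Δx = v₀Δt + ½aΔt²; chain segment to segment.
0–6 s: v starts -6 cm/s; Δx = -6·6 + ½·2·6² = 0 cm; v ends 6 cm/s.
6–11 s: v starts 6 cm/s; Δx = 6·5 + ½·-8·5² = -70 cm; v ends -34 cm/s.
11–12 s: v starts -34 cm/s; Δx = -34·1 + ½·12·1² = -28 cm; v ends -22 cm/s.
x(12) = -3 + Σ Δx = -101 cm.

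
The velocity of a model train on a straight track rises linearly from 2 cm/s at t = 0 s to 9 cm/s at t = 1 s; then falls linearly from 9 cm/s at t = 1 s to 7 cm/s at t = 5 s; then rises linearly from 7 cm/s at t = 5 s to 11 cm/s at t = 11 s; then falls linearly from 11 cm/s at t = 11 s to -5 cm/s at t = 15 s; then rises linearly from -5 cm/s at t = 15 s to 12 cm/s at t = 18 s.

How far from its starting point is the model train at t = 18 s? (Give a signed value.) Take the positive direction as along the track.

114 cm

Net displacement equals the area under the velocity-time graph (areas below the axis count negative).
0–1 s: ½(2 + 9)(1) = 5.5 cm
1–5 s: ½(9 + 7)(4) = 32 cm
5–11 s: ½(7 + 11)(6) = 54 cm
11–15 s: ½(11 + -5)(4) = 12 cm
15–18 s: ½(-5 + 12)(3) = 10.5 cm
Net displacement = 114 cm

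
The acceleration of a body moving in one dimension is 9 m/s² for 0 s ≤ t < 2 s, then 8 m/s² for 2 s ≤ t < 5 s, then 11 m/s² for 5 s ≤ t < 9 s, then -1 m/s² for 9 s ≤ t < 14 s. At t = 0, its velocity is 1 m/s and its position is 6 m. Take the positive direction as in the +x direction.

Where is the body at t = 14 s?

801.5 m

On each constant-a segment, Δv = aΔt and Δx = v₀Δt + ½aΔt²; chain segment to segment.
0–2 s: v starts 1 m/s; Δx = 1·2 + ½·9·2² = 20 m; v ends 19 m/s.
2–5 s: v starts 19 m/s; Δx = 19·3 + ½·8·3² = 93 m; v ends 43 m/s.
5–9 s: v starts 43 m/s; Δx = 43·4 + ½·11·4² = 260 m; v ends 87 m/s.
9–14 s: v starts 87 m/s; Δx = 87·5 + ½·-1·5² = 422.5 m; v ends 82 m/s.
x(14) = 6 + Σ Δx = 801.5 m.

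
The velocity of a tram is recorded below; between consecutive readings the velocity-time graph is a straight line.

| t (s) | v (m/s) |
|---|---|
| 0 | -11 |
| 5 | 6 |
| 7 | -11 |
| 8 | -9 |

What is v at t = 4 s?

2.6 m/s

On 0–5 s the graph is linear from -11 to 6 m/s: v(4) = -11 + (6 − -11)·(4 − 0)/(5 − 0) = 2.6 m/s.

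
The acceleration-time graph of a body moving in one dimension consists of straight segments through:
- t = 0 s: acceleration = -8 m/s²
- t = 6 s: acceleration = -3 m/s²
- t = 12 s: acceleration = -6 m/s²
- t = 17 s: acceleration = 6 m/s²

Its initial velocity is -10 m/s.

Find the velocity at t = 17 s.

-70 m/s

Δv equals the area under the a-t graph; then v = v₀ + Δv.
0–6 s: ½(-8 + -3)(6) = -33 m/s
6–12 s: ½(-3 + -6)(6) = -27 m/s
12–17 s: ½(-6 + 6)(5) = 0 m/s
Δv = -60 m/s, so v(17) = -10 + (-60) = -70 m/s.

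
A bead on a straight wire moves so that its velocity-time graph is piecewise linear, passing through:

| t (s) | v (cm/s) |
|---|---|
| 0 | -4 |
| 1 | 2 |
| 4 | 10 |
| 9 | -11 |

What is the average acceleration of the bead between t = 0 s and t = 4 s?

Average acceleration = Δv/Δt = (10 − -4)/(4 − 0) = 3.5 cm/s².

3.5 cm/s²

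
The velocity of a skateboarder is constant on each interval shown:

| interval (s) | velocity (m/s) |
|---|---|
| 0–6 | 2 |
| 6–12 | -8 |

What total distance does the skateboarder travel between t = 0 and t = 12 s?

Distance (not displacement) is the total path length: add the absolute areas under v-t.
0–6 s: |2| × 6 = 12 m
6–12 s: |-8| × 6 = 48 m
Total distance = 60 m

60 m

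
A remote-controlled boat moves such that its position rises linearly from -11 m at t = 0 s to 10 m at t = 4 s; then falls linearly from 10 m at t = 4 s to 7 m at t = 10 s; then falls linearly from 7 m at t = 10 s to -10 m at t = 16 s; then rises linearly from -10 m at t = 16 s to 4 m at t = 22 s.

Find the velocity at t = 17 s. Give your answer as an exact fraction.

7/3 m/s

Velocity is the slope of the x-t graph on 16–22 s: (4 − -10)/(22 − 16) = 7/3 m/s.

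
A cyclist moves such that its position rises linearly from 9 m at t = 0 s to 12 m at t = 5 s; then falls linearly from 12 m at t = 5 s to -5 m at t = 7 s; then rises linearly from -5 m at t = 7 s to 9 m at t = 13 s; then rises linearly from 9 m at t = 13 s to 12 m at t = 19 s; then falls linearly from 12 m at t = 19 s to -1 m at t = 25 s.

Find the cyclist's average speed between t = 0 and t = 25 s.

Average speed = (total path length)/(elapsed time); on a piecewise-linear x-t graph the path length is Σ|Δx|.
0–5 s: |Δx| = |12 − 9| = 3 m
5–7 s: |Δx| = |-5 − 12| = 17 m
7–13 s: |Δx| = |9 − -5| = 14 m
13–19 s: |Δx| = |12 − 9| = 3 m
19–25 s: |Δx| = |-1 − 12| = 13 m
Total path = 50 m; average speed = 50/25 = 2 m/s.

2 m/s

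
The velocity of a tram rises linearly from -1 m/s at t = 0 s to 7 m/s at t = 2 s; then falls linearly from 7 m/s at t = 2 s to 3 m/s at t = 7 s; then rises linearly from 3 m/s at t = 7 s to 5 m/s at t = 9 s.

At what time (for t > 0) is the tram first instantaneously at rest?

t = 0.25 s

v changes sign on 0–2 s (from -1 to 7); the graph is linear there, so v = 0 at t = 0 + (1)·(2 − 0)/(7 − -1) = 0.25 s.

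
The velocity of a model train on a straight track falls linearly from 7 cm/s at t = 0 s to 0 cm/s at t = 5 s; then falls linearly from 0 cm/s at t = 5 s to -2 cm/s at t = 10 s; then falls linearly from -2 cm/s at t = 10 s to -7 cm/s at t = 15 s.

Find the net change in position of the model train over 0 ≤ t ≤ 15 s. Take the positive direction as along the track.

-10 cm

Displacement is the signed area under the v-t curve.
0–5 s: ½(7 + 0)(5) = 17.5 cm
5–10 s: ½(0 + -2)(5) = -5 cm
10–15 s: ½(-2 + -7)(5) = -22.5 cm
Net displacement = -10 cm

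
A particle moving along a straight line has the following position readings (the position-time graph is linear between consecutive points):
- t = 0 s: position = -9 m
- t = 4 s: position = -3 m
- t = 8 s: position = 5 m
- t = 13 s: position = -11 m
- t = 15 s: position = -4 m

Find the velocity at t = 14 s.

3.5 m/s

Velocity is the slope of the x-t graph on 13–15 s: (-4 − -11)/(15 − 13) = 3.5 m/s.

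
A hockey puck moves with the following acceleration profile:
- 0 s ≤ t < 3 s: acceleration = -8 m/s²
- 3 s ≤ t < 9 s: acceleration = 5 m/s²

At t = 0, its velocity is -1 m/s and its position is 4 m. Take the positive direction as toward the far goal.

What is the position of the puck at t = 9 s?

-95 m

On each constant-a segment, Δv = aΔt and Δx = v₀Δt + ½aΔt²; chain segment to segment.
0–3 s: v starts -1 m/s; Δx = -1·3 + ½·-8·3² = -39 m; v ends -25 m/s.
3–9 s: v starts -25 m/s; Δx = -25·6 + ½·5·6² = -60 m; v ends 5 m/s.
x(9) = 4 + Σ Δx = -95 m.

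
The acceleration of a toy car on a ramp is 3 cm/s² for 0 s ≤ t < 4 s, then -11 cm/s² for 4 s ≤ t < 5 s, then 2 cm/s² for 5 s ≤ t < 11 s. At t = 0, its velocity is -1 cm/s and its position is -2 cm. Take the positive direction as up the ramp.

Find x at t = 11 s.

59.5 cm

On each constant-a segment, Δv = aΔt and Δx = v₀Δt + ½aΔt²; chain segment to segment.
0–4 s: v starts -1 cm/s; Δx = -1·4 + ½·3·4² = 20 cm; v ends 11 cm/s.
4–5 s: v starts 11 cm/s; Δx = 11·1 + ½·-11·1² = 5.5 cm; v ends 0 cm/s.
5–11 s: v starts 0 cm/s; Δx = 0·6 + ½·2·6² = 36 cm; v ends 12 cm/s.
x(11) = -2 + Σ Δx = 59.5 cm.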